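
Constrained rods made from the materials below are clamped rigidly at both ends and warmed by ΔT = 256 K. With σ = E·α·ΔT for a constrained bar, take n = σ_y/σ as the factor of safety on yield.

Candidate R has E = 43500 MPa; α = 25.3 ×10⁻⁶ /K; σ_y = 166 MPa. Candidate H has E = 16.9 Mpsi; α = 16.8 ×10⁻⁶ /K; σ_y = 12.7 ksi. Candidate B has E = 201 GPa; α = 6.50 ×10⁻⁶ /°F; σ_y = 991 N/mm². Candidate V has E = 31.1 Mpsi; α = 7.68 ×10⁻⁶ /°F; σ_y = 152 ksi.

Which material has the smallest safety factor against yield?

candidate H

Converting E to GPa, α to ×10⁻⁶/K, σ_y to MPa, then σ and n for each:
  candidate R: E = 43.50, α = 25.3, σ_y = 166.0 → σ = 282 MPa, n = 0.589
  candidate H: E = 116.5, α = 16.8, σ_y = 87.56 → σ = 501 MPa, n = 0.175
  candidate B: E = 201.0, α = 11.7, σ_y = 991.0 → σ = 602 MPa, n = 1.65
  candidate V: E = 214.4, α = 13.8, σ_y = 1048 → σ = 759 MPa, n = 1.38
Candidate H has the lowest safety factor, n = 0.175.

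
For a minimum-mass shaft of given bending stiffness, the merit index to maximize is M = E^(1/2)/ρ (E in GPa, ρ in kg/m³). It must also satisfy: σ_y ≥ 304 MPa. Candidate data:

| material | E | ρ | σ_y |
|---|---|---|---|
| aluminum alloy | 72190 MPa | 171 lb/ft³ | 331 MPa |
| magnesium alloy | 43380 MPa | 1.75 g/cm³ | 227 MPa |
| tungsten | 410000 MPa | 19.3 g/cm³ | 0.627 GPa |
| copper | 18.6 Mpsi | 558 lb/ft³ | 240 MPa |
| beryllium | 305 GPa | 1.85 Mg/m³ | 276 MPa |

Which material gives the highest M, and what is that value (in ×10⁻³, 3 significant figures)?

aluminum alloy, M = 3.10×10⁻³

Screen on constraints: σ_y ≥ 304 MPa. Survivors: aluminum alloy, tungsten.
Putting every candidate on a common basis:
  aluminum alloy: E = 72.19 GPa, ρ = 2739 kg/m³
  tungsten: E = 410.0 GPa, ρ = 19300 kg/m³
  aluminum alloy: M = 3.10×10⁻³
  tungsten: M = 1.05×10⁻³
Aluminum alloy ranks first.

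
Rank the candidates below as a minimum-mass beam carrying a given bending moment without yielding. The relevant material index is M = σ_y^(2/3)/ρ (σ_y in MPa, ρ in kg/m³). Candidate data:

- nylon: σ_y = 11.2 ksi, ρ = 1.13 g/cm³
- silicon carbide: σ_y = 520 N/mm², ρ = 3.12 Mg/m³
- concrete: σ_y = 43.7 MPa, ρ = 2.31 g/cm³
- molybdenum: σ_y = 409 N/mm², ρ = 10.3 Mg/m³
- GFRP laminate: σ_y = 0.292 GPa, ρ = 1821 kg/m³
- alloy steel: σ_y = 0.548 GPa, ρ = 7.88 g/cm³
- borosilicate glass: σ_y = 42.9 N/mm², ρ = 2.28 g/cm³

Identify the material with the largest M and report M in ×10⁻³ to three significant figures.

GFRP laminate, M = 24.2×10⁻³

After converting to SI:
  nylon: σ_y = 77.22 MPa, ρ = 1130 kg/m³
  silicon carbide: σ_y = 520.0 MPa, ρ = 3120 kg/m³
  concrete: σ_y = 43.70 MPa, ρ = 2310 kg/m³
  molybdenum: σ_y = 409.0 MPa, ρ = 10300 kg/m³
  GFRP laminate: σ_y = 292.0 MPa, ρ = 1821 kg/m³
  alloy steel: σ_y = 548.0 MPa, ρ = 7880 kg/m³
  borosilicate glass: σ_y = 42.90 MPa, ρ = 2280 kg/m³
  GFRP laminate: M = 24.2×10⁻³
  silicon carbide: M = 20.7×10⁻³
  nylon: M = 16.0×10⁻³
  alloy steel: M = 8.50×10⁻³
  borosilicate glass: M = 5.37×10⁻³
  concrete: M = 5.37×10⁻³
  molybdenum: M = 5.35×10⁻³
Highest index: GFRP laminate.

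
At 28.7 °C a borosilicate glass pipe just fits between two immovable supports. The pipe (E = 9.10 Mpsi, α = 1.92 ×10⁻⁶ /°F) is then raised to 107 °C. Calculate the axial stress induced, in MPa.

17.0 MPa

E = 9.10 Mpsi = 62.74 GPa.
α = 1.92×10⁻⁶/°F × 9/5 = 3.46×10⁻⁶/K.
ΔT = 78.30 K. Constrained thermal stress σ = E·α·ΔT = 62.74×10³ MPa × 3.46×10⁻⁶ × 78.30 = 17.0 MPa (compressive).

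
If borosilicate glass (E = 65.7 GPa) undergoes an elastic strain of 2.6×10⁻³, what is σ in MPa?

σ = E·ε = 65700 MPa × 2.6×10⁻³ = 171 MPa.

171 MPa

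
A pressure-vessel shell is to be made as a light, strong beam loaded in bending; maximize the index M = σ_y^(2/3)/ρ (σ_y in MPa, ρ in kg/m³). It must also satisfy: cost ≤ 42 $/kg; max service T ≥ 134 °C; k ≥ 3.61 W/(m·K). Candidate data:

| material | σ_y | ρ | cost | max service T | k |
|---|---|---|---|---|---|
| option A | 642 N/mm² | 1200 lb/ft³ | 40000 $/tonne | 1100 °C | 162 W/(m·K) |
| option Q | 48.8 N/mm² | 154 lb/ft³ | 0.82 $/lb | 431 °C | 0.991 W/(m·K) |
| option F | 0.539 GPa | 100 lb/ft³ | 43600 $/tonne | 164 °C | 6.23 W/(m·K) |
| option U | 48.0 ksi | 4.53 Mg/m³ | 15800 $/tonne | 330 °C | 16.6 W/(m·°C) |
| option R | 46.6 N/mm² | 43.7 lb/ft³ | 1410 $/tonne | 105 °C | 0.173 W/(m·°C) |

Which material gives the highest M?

Screen on constraints: cost ≤ 42 $/kg; max service T ≥ 134 °C; k ≥ 3.61 W/(m·K). Survivors: option A, option U.
In SI units:
  option A: σ_y = 642.0 MPa, ρ = 19220 kg/m³
  option U: σ_y = 330.9 MPa, ρ = 4530 kg/m³
  option U: M = 10.6×10⁻³
  option A: M = 3.87×10⁻³
The maximum is for option U.

option U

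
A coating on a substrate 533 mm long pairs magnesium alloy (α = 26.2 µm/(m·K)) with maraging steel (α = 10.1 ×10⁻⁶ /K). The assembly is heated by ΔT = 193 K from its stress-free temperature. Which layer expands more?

magnesium alloy

α(magnesium alloy) = 26.2×10⁻⁶/K vs α(maraging steel) = 10.1×10⁻⁶/K.
Higher α expands more for the same ΔT: magnesium alloy.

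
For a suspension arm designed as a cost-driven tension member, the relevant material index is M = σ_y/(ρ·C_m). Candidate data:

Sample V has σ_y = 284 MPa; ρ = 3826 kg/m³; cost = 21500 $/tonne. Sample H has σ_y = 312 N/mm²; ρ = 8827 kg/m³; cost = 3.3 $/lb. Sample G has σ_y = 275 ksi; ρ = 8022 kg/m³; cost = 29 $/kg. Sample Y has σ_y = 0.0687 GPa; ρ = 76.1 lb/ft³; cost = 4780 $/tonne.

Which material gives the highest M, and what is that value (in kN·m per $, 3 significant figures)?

sample Y, M = 11.8 kN·m per $

Normalizing units and computing the index:
  sample V: σ_y = 284.0 MPa, ρ = 3826 kg/m³, cost = 21.50 $/kg
  sample H: σ_y = 312.0 MPa, ρ = 8827 kg/m³, cost = 7.275 $/kg
  sample G: σ_y = 1896 MPa, ρ = 8022 kg/m³, cost = 29.00 $/kg
  sample Y: σ_y = 68.70 MPa, ρ = 1219 kg/m³, cost = 4.780 $/kg
  sample Y: M = 11.8 kN·m per $
  sample G: M = 8.15 kN·m per $
  sample H: M = 4.86 kN·m per $
  sample V: M = 3.45 kN·m per $
Sample Y ranks first.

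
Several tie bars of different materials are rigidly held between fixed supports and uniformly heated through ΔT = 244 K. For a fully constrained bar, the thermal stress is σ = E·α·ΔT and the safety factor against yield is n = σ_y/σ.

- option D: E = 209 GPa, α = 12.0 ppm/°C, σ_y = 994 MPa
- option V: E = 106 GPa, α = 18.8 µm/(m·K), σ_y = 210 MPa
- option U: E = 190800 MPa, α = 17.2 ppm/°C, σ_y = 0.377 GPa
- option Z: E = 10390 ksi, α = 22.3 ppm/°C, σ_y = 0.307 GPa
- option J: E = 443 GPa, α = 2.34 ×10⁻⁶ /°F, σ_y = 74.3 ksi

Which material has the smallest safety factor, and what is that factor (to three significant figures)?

With everything in SI (GPa, ×10⁻⁶/K, MPa):
  option D: E = 209.0, α = 12.0, σ_y = 994.0 → σ = 612 MPa, n = 1.62
  option V: E = 106.0, α = 18.8, σ_y = 210.0 → σ = 486 MPa, n = 0.432
  option U: E = 190.8, α = 17.2, σ_y = 377.0 → σ = 801 MPa, n = 0.471
  option Z: E = 71.64, α = 22.3, σ_y = 307.0 → σ = 390 MPa, n = 0.788
  option J: E = 443.0, α = 4.21, σ_y = 512.3 → σ = 455 MPa, n = 1.13
Smallest n: option V with n = 0.432.

option V, n = 0.432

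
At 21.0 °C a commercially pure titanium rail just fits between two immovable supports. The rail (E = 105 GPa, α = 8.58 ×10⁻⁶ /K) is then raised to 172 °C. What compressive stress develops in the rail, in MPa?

ΔT = 151.0 K. Constrained thermal stress σ = E·α·ΔT = 105.0×10³ MPa × 8.58×10⁻⁶ × 151.0 = 136 MPa (compressive).

136 MPa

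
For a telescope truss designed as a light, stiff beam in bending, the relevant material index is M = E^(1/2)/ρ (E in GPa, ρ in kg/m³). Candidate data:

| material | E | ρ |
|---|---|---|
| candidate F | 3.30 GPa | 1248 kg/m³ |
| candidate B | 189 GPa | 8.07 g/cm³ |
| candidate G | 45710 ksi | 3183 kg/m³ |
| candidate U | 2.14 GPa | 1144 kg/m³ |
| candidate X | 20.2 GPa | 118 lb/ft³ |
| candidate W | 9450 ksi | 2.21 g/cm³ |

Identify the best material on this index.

candidate G

Putting every candidate on a common basis:
  candidate F: E = 3.300 GPa, ρ = 1248 kg/m³
  candidate B: E = 189.0 GPa, ρ = 8070 kg/m³
  candidate G: E = 315.2 GPa, ρ = 3183 kg/m³
  candidate U: E = 2.140 GPa, ρ = 1144 kg/m³
  candidate X: E = 20.20 GPa, ρ = 1890 kg/m³
  candidate W: E = 65.16 GPa, ρ = 2210 kg/m³
  candidate G: M = 5.58×10⁻³
  candidate W: M = 3.65×10⁻³
  candidate X: M = 2.38×10⁻³
  candidate B: M = 1.70×10⁻³
  candidate F: M = 1.46×10⁻³
  candidate U: M = 1.28×10⁻³
Highest index: candidate G.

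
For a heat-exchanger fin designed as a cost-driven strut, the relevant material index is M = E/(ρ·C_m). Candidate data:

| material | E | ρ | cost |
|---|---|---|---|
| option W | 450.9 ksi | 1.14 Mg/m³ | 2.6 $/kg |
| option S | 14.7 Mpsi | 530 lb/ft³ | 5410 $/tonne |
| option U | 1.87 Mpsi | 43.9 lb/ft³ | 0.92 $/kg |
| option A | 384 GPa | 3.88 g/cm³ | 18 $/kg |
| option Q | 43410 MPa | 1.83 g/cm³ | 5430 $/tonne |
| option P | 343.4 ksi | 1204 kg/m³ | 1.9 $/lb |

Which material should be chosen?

In SI units:
  option W: E = 3.109 GPa, ρ = 1140 kg/m³, cost = 2.600 $/kg
  option S: E = 101.4 GPa, ρ = 8490 kg/m³, cost = 5.410 $/kg
  option U: E = 12.89 GPa, ρ = 703.2 kg/m³, cost = 0.9200 $/kg
  option A: E = 384.0 GPa, ρ = 3880 kg/m³, cost = 18.00 $/kg
  option Q: E = 43.41 GPa, ρ = 1830 kg/m³, cost = 5.430 $/kg
  option P: E = 2.368 GPa, ρ = 1204 kg/m³, cost = 4.189 $/kg
  option U: M = 19.9 MN·m per $
  option A: M = 5.50 MN·m per $
  option Q: M = 4.37 MN·m per $
  option S: M = 2.21 MN·m per $
  option W: M = 1.05 MN·m per $
  option P: M = 0.469 MN·m per $
The maximum is for option U.

option U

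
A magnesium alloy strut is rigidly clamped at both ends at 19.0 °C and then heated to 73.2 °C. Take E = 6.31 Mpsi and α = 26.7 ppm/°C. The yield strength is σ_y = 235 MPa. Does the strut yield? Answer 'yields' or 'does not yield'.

E = 6.31 Mpsi = 43.51 GPa.
ΔT = 54.20 K. Constrained thermal stress σ = E·α·ΔT = 43.51×10³ MPa × 26.7×10⁻⁶ × 54.20 = 63.0 MPa (compressive).
Compare to σ_y = 235 MPa: σ < σ_y, so it does not yield.

does not yield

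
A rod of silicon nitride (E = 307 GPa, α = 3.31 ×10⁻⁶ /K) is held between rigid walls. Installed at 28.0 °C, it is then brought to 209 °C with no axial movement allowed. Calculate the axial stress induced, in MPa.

184 MPa

ΔT = 181.0 K. Constrained thermal stress σ = E·α·ΔT = 307.0×10³ MPa × 3.31×10⁻⁶ × 181.0 = 184 MPa (compressive).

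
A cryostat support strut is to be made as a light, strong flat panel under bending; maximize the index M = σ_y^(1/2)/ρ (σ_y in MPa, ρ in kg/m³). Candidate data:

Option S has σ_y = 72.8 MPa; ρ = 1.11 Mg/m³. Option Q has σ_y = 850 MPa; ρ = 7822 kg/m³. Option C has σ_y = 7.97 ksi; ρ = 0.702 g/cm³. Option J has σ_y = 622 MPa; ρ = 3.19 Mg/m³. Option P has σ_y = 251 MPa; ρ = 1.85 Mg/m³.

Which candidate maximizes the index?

Normalizing units and computing the index:
  option S: σ_y = 72.80 MPa, ρ = 1110 kg/m³
  option Q: σ_y = 850.0 MPa, ρ = 7822 kg/m³
  option C: σ_y = 54.95 MPa, ρ = 702.0 kg/m³
  option J: σ_y = 622.0 MPa, ρ = 3190 kg/m³
  option P: σ_y = 251.0 MPa, ρ = 1850 kg/m³
  option C: M = 10.6×10⁻³
  option P: M = 8.56×10⁻³
  option J: M = 7.82×10⁻³
  option S: M = 7.69×10⁻³
  option Q: M = 3.73×10⁻³
The maximum is for option C.

option C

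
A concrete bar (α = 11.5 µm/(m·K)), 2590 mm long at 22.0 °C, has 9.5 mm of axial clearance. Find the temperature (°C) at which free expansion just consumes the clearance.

341 °C

α·L₀·ΔT = 9.5 mm ⇒ ΔT = 9.5 / (11.5×10⁻⁶ × 2590.0) = 319.0 K.
T = 22.0 + 319.0 = 341.0 °C.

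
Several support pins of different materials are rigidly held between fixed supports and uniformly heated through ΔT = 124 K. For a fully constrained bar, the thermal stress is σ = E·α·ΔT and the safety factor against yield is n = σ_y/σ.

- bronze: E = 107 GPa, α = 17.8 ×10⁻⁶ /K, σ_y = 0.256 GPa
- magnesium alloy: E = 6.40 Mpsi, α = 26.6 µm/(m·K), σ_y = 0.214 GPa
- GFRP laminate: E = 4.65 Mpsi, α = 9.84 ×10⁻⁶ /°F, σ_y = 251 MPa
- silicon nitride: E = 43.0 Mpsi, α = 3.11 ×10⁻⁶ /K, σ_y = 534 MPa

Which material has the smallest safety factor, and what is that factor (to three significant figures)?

With everything in SI (GPa, ×10⁻⁶/K, MPa):
  bronze: E = 107.0, α = 17.8, σ_y = 256.0 → σ = 236 MPa, n = 1.08
  magnesium alloy: E = 44.13, α = 26.6, σ_y = 214.0 → σ = 146 MPa, n = 1.47
  GFRP laminate: E = 32.06, α = 17.7, σ_y = 251.0 → σ = 70.4 MPa, n = 3.56
  silicon nitride: E = 296.5, α = 3.11, σ_y = 534.0 → σ = 114 MPa, n = 4.67
The minimum is bronze at n = 1.08.

bronze, n = 1.08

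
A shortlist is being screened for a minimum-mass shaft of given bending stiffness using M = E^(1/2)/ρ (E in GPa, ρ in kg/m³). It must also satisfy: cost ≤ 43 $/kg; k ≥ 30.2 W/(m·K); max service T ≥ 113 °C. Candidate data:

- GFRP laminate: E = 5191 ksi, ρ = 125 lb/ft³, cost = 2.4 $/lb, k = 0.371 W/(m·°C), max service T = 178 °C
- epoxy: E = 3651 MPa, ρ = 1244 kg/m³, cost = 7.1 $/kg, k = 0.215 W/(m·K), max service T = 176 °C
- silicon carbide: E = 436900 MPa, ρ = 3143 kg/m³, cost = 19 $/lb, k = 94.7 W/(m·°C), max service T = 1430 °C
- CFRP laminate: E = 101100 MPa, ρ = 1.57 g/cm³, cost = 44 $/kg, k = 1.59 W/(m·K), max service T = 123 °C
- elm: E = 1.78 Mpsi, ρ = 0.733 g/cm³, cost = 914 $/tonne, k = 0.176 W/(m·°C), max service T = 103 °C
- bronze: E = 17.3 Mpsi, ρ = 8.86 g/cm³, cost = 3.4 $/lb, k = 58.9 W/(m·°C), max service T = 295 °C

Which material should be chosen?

silicon carbide

Screen on constraints: cost ≤ 43 $/kg; k ≥ 30.2 W/(m·K); max service T ≥ 113 °C. Survivors: silicon carbide, bronze.
Putting every candidate on a common basis:
  silicon carbide: E = 436.9 GPa, ρ = 3143 kg/m³
  bronze: E = 119.3 GPa, ρ = 8860 kg/m³
  silicon carbide: M = 6.65×10⁻³
  bronze: M = 1.23×10⁻³
Silicon carbide has the largest M.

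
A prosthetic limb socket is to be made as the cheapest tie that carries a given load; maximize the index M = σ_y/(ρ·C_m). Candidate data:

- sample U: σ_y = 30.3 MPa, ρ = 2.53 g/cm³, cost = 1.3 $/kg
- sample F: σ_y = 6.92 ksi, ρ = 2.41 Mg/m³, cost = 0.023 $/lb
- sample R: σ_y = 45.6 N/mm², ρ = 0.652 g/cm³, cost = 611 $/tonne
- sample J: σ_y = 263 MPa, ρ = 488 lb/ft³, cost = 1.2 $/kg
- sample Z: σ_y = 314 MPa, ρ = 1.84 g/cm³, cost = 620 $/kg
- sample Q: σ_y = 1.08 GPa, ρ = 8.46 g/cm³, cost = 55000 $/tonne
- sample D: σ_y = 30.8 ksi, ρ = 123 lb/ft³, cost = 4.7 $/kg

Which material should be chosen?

Putting every candidate on a common basis:
  sample U: σ_y = 30.30 MPa, ρ = 2530 kg/m³, cost = 1.300 $/kg
  sample F: σ_y = 47.71 MPa, ρ = 2410 kg/m³, cost = 0.05071 $/kg
  sample R: σ_y = 45.60 MPa, ρ = 652.0 kg/m³, cost = 0.6110 $/kg
  sample J: σ_y = 263.0 MPa, ρ = 7817 kg/m³, cost = 1.200 $/kg
  sample Z: σ_y = 314.0 MPa, ρ = 1840 kg/m³, cost = 620.0 $/kg
  sample Q: σ_y = 1080 MPa, ρ = 8460 kg/m³, cost = 55.00 $/kg
  sample D: σ_y = 212.4 MPa, ρ = 1970 kg/m³, cost = 4.700 $/kg
  sample F: M = 390 kN·m per $
  sample R: M = 114 kN·m per $
  sample J: M = 28.0 kN·m per $
  sample D: M = 22.9 kN·m per $
  sample U: M = 9.21 kN·m per $
  sample Q: M = 2.32 kN·m per $
  sample Z: M = 0.275 kN·m per $
Highest index: sample F.

sample F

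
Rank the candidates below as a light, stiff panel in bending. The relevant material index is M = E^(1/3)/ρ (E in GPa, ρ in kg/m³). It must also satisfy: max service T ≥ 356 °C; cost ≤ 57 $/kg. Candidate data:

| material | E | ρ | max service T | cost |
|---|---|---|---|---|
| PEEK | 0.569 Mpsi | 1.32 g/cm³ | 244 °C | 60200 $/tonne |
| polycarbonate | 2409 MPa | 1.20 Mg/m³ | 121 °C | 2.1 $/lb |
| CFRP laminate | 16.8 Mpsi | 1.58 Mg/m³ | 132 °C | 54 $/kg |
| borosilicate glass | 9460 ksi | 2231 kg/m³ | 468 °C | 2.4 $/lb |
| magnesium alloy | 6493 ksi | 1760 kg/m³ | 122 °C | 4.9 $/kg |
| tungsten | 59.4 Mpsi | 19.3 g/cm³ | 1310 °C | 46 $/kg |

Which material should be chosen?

Screen on constraints: max service T ≥ 356 °C; cost ≤ 57 $/kg. Survivors: borosilicate glass, tungsten.
Normalizing units and computing the index:
  borosilicate glass: E = 65.22 GPa, ρ = 2231 kg/m³
  tungsten: E = 409.5 GPa, ρ = 19300 kg/m³
  borosilicate glass: M = 1.80×10⁻³
  tungsten: M = 0.385×10⁻³
The maximum is for borosilicate glass.

borosilicate glass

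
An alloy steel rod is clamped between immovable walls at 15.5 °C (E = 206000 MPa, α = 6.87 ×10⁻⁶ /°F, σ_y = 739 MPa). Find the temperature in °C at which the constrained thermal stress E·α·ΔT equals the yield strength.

E = 206000 MPa = 206.0 GPa.
α = 6.87×10⁻⁶/°F × 9/5 = 12.4×10⁻⁶/K.
E·α·ΔT = 739.0 MPa ⇒ ΔT = 739.0 / (206.0×10³ × 12.4×10⁻⁶) = 290.1 K.
T = 15.5 + 290.1 = 305.6 °C.

306 °C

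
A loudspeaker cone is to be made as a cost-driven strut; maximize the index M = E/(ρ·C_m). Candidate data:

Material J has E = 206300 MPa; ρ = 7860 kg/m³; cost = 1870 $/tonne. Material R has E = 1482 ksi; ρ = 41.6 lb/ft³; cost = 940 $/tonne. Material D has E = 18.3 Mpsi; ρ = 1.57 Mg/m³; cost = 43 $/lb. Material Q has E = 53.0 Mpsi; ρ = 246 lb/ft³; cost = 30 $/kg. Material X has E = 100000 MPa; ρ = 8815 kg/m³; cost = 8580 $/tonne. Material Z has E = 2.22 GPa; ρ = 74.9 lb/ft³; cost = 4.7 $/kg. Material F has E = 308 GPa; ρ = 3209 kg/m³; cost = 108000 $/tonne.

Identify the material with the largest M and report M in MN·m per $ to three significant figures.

After converting to SI:
  material J: E = 206.3 GPa, ρ = 7860 kg/m³, cost = 1.870 $/kg
  material R: E = 10.22 GPa, ρ = 666.4 kg/m³, cost = 0.9400 $/kg
  material D: E = 126.2 GPa, ρ = 1570 kg/m³, cost = 94.80 $/kg
  material Q: E = 365.4 GPa, ρ = 3941 kg/m³, cost = 30.00 $/kg
  material X: E = 100.0 GPa, ρ = 8815 kg/m³, cost = 8.580 $/kg
  material Z: E = 2.220 GPa, ρ = 1200 kg/m³, cost = 4.700 $/kg
  material F: E = 308.0 GPa, ρ = 3209 kg/m³, cost = 108.0 $/kg
  material R: M = 16.3 MN·m per $
  material J: M = 14.0 MN·m per $
  material Q: M = 3.09 MN·m per $
  material X: M = 1.32 MN·m per $
  material F: M = 0.889 MN·m per $
  material D: M = 0.848 MN·m per $
  material Z: M = 0.394 MN·m per $
Material R ranks first.

material R, M = 16.3 MN·m per $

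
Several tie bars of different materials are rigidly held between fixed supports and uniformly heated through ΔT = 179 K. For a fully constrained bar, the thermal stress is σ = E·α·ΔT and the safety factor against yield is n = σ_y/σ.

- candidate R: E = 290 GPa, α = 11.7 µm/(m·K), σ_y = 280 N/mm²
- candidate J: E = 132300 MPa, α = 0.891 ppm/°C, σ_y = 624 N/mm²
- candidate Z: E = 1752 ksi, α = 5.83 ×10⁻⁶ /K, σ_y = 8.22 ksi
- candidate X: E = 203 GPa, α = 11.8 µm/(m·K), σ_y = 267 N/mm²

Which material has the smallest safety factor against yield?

candidate R

In consistent units (E in GPa, α in ×10⁻⁶/K, σ_y in MPa):
  candidate R: E = 290.0, α = 11.7, σ_y = 280.0 → σ = 607 MPa, n = 0.461
  candidate J: E = 132.3, α = 0.891, σ_y = 624.0 → σ = 21.1 MPa, n = 29.6
  candidate Z: E = 12.08, α = 5.83, σ_y = 56.67 → σ = 12.6 MPa, n = 4.50
  candidate X: E = 203.0, α = 11.8, σ_y = 267.0 → σ = 429 MPa, n = 0.623
Smallest n: candidate R with n = 0.461.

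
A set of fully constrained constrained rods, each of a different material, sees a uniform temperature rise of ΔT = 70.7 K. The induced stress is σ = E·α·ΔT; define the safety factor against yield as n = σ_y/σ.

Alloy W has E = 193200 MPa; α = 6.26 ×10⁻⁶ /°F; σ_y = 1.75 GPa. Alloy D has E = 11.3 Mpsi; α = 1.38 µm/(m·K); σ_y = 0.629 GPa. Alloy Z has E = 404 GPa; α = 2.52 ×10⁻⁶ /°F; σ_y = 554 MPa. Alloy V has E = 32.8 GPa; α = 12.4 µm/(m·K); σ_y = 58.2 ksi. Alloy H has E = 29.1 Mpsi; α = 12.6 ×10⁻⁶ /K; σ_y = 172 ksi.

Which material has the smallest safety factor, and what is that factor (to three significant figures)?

alloy Z, n = 4.28

Per material, after unit conversion:
  alloy W: E = 193.2, α = 11.3, σ_y = 1750 → σ = 154 MPa, n = 11.4
  alloy D: E = 77.91, α = 1.38, σ_y = 629.0 → σ = 7.60 MPa, n = 82.7
  alloy Z: E = 404.0, α = 4.54, σ_y = 554.0 → σ = 130 MPa, n = 4.28
  alloy V: E = 32.80, α = 12.4, σ_y = 401.3 → σ = 28.8 MPa, n = 14.0
  alloy H: E = 200.6, α = 12.6, σ_y = 1186 → σ = 179 MPa, n = 6.64
Smallest n: alloy Z with n = 4.28.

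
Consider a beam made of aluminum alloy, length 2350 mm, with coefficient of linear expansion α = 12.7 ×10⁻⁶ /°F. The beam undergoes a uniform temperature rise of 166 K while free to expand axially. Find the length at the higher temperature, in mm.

Convert α: 12.7×10⁻⁶/°F × (9/5) = 22.9×10⁻⁶/K.
ΔL = α·L₀·ΔT = 22.9×10⁻⁶ × 2350 mm × 166.0 K = 8.92 mm.
L = L₀ + ΔL = 2350 + 8.92 = 2358.9 mm.

2358.9 mm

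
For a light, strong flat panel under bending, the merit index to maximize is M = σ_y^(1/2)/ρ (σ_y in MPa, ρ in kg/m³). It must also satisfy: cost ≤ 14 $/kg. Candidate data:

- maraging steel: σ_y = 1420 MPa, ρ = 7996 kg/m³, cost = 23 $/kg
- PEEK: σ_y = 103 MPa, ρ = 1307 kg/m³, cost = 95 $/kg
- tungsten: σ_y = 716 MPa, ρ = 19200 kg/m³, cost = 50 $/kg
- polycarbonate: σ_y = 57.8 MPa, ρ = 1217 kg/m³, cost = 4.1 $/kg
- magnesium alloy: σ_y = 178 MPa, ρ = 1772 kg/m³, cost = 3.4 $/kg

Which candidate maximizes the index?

magnesium alloy

Screen on constraints: cost ≤ 14 $/kg. Survivors: polycarbonate, magnesium alloy.
Per-candidate index values:
  magnesium alloy: M = 7.53×10⁻³
  polycarbonate: M = 6.25×10⁻³
Magnesium alloy has the largest M.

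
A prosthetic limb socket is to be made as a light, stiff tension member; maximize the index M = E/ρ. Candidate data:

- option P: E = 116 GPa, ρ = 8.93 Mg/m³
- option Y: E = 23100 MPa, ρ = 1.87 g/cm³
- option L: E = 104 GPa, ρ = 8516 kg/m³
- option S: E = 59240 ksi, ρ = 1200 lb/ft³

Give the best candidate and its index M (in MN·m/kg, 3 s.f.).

option S, M = 21.2 MN·m/kg

Putting every candidate on a common basis:
  option P: E = 116.0 GPa, ρ = 8930 kg/m³
  option Y: E = 23.10 GPa, ρ = 1870 kg/m³
  option L: E = 104.0 GPa, ρ = 8516 kg/m³
  option S: E = 408.4 GPa, ρ = 19220 kg/m³
  option S: M = 21.2 MN·m/kg
  option P: M = 13.0 MN·m/kg
  option Y: M = 12.4 MN·m/kg
  option L: M = 12.2 MN·m/kg
The maximum is for option S.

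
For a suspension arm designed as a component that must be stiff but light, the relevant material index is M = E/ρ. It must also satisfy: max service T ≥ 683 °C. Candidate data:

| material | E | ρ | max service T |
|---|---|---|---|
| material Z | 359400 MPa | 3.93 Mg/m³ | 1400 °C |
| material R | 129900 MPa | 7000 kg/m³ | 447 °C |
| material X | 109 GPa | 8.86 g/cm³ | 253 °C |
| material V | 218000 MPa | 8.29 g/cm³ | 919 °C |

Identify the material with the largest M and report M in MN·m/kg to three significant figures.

Screen on constraints: max service T ≥ 683 °C. Survivors: material Z, material V.
Normalizing units and computing the index:
  material Z: E = 359.4 GPa, ρ = 3930 kg/m³
  material V: E = 218.0 GPa, ρ = 8290 kg/m³
  material Z: M = 91.5 MN·m/kg
  material V: M = 26.3 MN·m/kg
Material Z ranks first.

material Z, M = 91.5 MN·m/kg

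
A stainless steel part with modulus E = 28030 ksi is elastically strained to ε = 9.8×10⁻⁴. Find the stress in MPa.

189 MPa

E = 28030 ksi = 193.3 GPa.
σ = E·ε = 193300 MPa × 9.8×10⁻⁴ = 189 MPa.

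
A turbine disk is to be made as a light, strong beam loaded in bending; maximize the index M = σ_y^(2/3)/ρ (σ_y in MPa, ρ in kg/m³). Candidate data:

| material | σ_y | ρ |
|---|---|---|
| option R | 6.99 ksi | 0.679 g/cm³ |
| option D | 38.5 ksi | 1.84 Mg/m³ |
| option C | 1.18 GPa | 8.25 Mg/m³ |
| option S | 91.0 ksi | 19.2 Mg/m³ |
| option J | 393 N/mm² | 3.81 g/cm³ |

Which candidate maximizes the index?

Putting every candidate on a common basis:
  option R: σ_y = 48.19 MPa, ρ = 679.0 kg/m³
  option D: σ_y = 265.4 MPa, ρ = 1840 kg/m³
  option C: σ_y = 1180 MPa, ρ = 8250 kg/m³
  option S: σ_y = 627.4 MPa, ρ = 19200 kg/m³
  option J: σ_y = 393.0 MPa, ρ = 3810 kg/m³
  option D: M = 22.4×10⁻³
  option R: M = 19.5×10⁻³
  option J: M = 14.1×10⁻³
  option C: M = 13.5×10⁻³
  option S: M = 3.82×10⁻³
The maximum is for option D.

option D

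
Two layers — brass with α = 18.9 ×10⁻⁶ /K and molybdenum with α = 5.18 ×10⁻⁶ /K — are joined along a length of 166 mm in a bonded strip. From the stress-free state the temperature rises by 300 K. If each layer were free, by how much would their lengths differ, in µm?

683 µm

Δα = |18.9 − 5.18|×10⁻⁶/K = 13.7×10⁻⁶/K.
ΔL_mismatch = Δα·L·ΔT = 13.7×10⁻⁶ × 166.0 mm × 300.0 K = 683 µm.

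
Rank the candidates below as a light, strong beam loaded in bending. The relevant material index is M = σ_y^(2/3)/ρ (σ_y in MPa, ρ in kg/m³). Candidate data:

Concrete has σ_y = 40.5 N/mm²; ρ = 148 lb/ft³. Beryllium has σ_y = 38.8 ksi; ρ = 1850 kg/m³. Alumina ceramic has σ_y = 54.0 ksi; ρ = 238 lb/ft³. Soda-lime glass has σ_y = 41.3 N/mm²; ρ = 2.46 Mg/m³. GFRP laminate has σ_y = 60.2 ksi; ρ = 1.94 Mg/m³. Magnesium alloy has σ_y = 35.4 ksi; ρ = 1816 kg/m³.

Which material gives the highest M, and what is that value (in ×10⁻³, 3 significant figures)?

Putting every candidate on a common basis:
  concrete: σ_y = 40.50 MPa, ρ = 2371 kg/m³
  beryllium: σ_y = 267.5 MPa, ρ = 1850 kg/m³
  alumina ceramic: σ_y = 372.3 MPa, ρ = 3812 kg/m³
  soda-lime glass: σ_y = 41.30 MPa, ρ = 2460 kg/m³
  GFRP laminate: σ_y = 415.1 MPa, ρ = 1940 kg/m³
  magnesium alloy: σ_y = 244.1 MPa, ρ = 1816 kg/m³
  GFRP laminate: M = 28.7×10⁻³
  beryllium: M = 22.4×10⁻³
  magnesium alloy: M = 21.5×10⁻³
  alumina ceramic: M = 13.6×10⁻³
  concrete: M = 4.97×10⁻³
  soda-lime glass: M = 4.86×10⁻³
Highest index: GFRP laminate.

GFRP laminate, M = 28.7×10⁻³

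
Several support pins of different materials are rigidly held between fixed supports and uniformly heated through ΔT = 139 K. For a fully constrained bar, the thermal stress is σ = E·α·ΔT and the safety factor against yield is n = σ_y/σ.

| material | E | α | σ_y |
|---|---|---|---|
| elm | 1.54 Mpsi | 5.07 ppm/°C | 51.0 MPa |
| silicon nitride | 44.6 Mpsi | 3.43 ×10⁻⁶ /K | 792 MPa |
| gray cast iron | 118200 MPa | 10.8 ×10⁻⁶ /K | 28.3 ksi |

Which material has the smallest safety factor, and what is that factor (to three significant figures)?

In consistent units (E in GPa, α in ×10⁻⁶/K, σ_y in MPa):
  elm: E = 10.62, α = 5.07, σ_y = 51.00 → σ = 7.48 MPa, n = 6.82
  silicon nitride: E = 307.5, α = 3.43, σ_y = 792.0 → σ = 147 MPa, n = 5.40
  gray cast iron: E = 118.2, α = 10.8, σ_y = 195.1 → σ = 177 MPa, n = 1.10
Smallest n: gray cast iron with n = 1.10.

gray cast iron, n = 1.10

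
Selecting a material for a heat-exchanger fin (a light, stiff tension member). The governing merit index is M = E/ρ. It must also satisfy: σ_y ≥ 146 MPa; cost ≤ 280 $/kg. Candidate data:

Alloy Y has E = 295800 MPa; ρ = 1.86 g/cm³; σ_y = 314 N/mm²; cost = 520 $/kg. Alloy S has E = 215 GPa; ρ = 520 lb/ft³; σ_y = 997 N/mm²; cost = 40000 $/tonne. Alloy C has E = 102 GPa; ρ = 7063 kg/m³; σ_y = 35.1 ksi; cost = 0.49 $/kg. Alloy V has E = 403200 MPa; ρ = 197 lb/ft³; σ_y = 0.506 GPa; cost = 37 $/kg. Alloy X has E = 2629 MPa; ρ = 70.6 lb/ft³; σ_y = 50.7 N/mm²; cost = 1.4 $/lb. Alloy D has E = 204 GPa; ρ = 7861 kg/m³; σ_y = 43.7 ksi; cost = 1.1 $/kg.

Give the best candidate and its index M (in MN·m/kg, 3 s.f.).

alloy V, M = 128 MN·m/kg

Screen on constraints: σ_y ≥ 146 MPa; cost ≤ 280 $/kg. Survivors: alloy S, alloy C, alloy V, alloy D.
Putting every candidate on a common basis:
  alloy S: E = 215.0 GPa, ρ = 8330 kg/m³
  alloy C: E = 102.0 GPa, ρ = 7063 kg/m³
  alloy V: E = 403.2 GPa, ρ = 3156 kg/m³
  alloy D: E = 204.0 GPa, ρ = 7861 kg/m³
  alloy V: M = 128 MN·m/kg
  alloy D: M = 26.0 MN·m/kg
  alloy S: M = 25.8 MN·m/kg
  alloy C: M = 14.4 MN·m/kg
Alloy V has the largest M.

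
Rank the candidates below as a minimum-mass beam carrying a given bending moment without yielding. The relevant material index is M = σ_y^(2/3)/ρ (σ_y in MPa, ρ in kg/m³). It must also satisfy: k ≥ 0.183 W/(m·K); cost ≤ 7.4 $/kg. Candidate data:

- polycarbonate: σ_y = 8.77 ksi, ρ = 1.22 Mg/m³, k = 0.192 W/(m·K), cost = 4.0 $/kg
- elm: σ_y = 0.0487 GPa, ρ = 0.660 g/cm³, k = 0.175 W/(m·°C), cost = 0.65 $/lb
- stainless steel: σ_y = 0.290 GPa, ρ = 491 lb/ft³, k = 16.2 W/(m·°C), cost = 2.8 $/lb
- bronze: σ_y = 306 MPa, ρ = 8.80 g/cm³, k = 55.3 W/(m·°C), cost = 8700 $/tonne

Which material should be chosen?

Screen on constraints: k ≥ 0.183 W/(m·K); cost ≤ 7.4 $/kg. Survivors: polycarbonate, stainless steel.
Putting every candidate on a common basis:
  polycarbonate: σ_y = 60.47 MPa, ρ = 1220 kg/m³
  stainless steel: σ_y = 290.0 MPa, ρ = 7865 kg/m³
  polycarbonate: M = 12.6×10⁻³
  stainless steel: M = 5.57×10⁻³
Polycarbonate has the largest M.

polycarbonate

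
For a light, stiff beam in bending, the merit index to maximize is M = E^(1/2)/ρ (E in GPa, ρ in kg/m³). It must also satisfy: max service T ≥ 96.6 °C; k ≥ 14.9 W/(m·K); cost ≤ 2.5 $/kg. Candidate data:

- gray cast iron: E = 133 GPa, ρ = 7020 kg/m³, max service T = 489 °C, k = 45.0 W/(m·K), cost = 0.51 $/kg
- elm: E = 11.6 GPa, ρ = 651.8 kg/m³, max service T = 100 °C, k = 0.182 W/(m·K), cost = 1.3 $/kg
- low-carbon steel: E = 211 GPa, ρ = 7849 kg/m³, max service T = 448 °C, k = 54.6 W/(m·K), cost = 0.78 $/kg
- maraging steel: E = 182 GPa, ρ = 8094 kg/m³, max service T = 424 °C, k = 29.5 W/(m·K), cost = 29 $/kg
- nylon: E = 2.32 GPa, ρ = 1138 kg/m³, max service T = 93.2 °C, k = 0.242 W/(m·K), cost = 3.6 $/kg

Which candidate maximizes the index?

low-carbon steel

Screen on constraints: max service T ≥ 96.6 °C; k ≥ 14.9 W/(m·K); cost ≤ 2.5 $/kg. Survivors: gray cast iron, low-carbon steel.
Per-candidate index values:
  low-carbon steel: M = 1.85×10⁻³
  gray cast iron: M = 1.64×10⁻³
Low-carbon steel ranks first.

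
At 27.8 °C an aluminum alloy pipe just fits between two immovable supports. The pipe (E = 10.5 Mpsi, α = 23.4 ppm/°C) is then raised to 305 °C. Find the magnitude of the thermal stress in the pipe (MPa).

E = 10.5 Mpsi = 72.39 GPa.
ΔT = 277.2 K. Constrained thermal stress σ = E·α·ΔT = 72.39×10³ MPa × 23.4×10⁻⁶ × 277.2 = 470 MPa (compressive).

470 MPa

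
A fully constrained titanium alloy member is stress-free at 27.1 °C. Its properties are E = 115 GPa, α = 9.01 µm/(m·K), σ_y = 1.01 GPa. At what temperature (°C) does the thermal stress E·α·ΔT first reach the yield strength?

σ_y = 1.01 GPa = 1010 MPa.
E·α·ΔT = 1010 MPa ⇒ ΔT = 1010 / (115.0×10³ × 9.01×10⁻⁶) = 974.8 K.
T = 27.1 + 974.8 = 1002 °C.

1000 °C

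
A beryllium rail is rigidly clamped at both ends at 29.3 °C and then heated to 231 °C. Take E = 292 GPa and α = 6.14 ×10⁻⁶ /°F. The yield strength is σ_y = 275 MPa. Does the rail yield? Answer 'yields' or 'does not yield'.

α = 6.14×10⁻⁶/°F × 9/5 = 11.1×10⁻⁶/K.
ΔT = 201.7 K. Constrained thermal stress σ = E·α·ΔT = 292.0×10³ MPa × 11.1×10⁻⁶ × 201.7 = 651 MPa (compressive).
Compare to σ_y = 275 MPa: σ ≥ σ_y, so it yields.

yields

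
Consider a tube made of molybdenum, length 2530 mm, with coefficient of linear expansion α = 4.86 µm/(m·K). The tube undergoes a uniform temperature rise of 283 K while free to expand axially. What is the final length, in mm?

2533.5 mm

ΔL = α·L₀·ΔT = 4.86×10⁻⁶ × 2530 mm × 283.0 K = 3.48 mm.
L = L₀ + ΔL = 2530 + 3.48 = 2533.5 mm.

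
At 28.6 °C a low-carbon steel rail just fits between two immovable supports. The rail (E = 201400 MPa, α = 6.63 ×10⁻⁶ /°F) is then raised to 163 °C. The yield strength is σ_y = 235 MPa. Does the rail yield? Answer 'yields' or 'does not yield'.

E = 201400 MPa = 201.4 GPa.
α = 6.63×10⁻⁶/°F × 9/5 = 11.9×10⁻⁶/K.
ΔT = 134.4 K. Constrained thermal stress σ = E·α·ΔT = 201.4×10³ MPa × 11.9×10⁻⁶ × 134.4 = 323 MPa (compressive).
Compare to σ_y = 235 MPa: σ ≥ σ_y, so it yields.

yields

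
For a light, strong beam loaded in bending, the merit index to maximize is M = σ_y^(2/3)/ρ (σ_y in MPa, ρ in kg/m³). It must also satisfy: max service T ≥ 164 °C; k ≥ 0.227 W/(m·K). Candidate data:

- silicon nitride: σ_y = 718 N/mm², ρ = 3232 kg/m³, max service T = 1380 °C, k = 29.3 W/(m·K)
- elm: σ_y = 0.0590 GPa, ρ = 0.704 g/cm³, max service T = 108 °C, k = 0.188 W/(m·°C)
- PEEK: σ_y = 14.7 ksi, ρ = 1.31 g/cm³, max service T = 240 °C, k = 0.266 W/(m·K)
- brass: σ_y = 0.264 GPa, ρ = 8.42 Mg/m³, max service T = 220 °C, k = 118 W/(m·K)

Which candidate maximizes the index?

Screen on constraints: max service T ≥ 164 °C; k ≥ 0.227 W/(m·K). Survivors: silicon nitride, PEEK, brass.
In SI units:
  silicon nitride: σ_y = 718.0 MPa, ρ = 3232 kg/m³
  PEEK: σ_y = 101.4 MPa, ρ = 1310 kg/m³
  brass: σ_y = 264.0 MPa, ρ = 8420 kg/m³
  silicon nitride: M = 24.8×10⁻³
  PEEK: M = 16.6×10⁻³
  brass: M = 4.89×10⁻³
Highest index: silicon nitride.

silicon nitride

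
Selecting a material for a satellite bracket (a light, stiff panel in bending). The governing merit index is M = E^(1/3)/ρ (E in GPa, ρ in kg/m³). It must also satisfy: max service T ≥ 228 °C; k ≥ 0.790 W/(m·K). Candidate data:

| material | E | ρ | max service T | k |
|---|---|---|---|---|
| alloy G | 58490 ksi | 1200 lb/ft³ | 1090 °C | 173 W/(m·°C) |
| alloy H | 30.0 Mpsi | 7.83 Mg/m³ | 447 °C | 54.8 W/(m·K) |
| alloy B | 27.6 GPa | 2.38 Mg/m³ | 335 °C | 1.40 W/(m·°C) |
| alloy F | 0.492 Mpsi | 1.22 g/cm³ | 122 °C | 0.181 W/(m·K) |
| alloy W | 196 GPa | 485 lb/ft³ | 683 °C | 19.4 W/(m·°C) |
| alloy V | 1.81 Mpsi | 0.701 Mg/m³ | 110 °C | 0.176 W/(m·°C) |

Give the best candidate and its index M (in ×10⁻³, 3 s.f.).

alloy B, M = 1.27×10⁻³

Screen on constraints: max service T ≥ 228 °C; k ≥ 0.790 W/(m·K). Survivors: alloy G, alloy H, alloy B, alloy W.
In SI units:
  alloy G: E = 403.3 GPa, ρ = 19220 kg/m³
  alloy H: E = 206.8 GPa, ρ = 7830 kg/m³
  alloy B: E = 27.60 GPa, ρ = 2380 kg/m³
  alloy W: E = 196.0 GPa, ρ = 7769 kg/m³
  alloy B: M = 1.27×10⁻³
  alloy H: M = 0.755×10⁻³
  alloy W: M = 0.748×10⁻³
  alloy G: M = 0.384×10⁻³
Alloy B has the largest M.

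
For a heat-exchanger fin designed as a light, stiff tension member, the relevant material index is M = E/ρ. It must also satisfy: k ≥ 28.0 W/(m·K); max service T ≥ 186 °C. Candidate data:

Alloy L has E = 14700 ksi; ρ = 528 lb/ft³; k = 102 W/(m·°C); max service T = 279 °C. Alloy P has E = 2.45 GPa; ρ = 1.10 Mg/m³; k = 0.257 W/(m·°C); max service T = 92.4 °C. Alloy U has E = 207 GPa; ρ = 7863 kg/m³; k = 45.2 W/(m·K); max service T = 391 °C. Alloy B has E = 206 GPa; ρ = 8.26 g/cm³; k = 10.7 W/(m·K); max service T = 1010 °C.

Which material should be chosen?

alloy U

Screen on constraints: k ≥ 28.0 W/(m·K); max service T ≥ 186 °C. Survivors: alloy L, alloy U.
Normalizing units and computing the index:
  alloy L: E = 101.4 GPa, ρ = 8458 kg/m³
  alloy U: E = 207.0 GPa, ρ = 7863 kg/m³
  alloy U: M = 26.3 MN·m/kg
  alloy L: M = 12.0 MN·m/kg
Highest index: alloy U.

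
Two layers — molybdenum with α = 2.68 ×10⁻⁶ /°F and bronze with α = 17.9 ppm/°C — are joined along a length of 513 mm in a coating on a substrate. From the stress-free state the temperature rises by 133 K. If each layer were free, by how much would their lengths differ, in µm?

molybdenum: α = 2.68×10⁻⁶/°F × 9/5 = 4.82×10⁻⁶/K.
Δα = |4.82 − 17.9|×10⁻⁶/K = 13.1×10⁻⁶/K.
ΔL_mismatch = Δα·L·ΔT = 13.1×10⁻⁶ × 513.0 mm × 133.0 K = 892 µm.

892 µm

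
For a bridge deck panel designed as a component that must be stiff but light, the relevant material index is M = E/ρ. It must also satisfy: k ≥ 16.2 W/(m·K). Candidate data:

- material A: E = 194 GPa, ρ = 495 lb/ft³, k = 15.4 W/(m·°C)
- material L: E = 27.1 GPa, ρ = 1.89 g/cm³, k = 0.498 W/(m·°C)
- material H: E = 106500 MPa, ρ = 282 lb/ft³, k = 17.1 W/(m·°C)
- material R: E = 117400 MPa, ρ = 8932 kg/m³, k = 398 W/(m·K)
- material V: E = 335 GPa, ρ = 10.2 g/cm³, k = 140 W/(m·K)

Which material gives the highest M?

Screen on constraints: k ≥ 16.2 W/(m·K). Survivors: material H, material R, material V.
Convert each candidate to consistent units, then evaluate M:
  material H: E = 106.5 GPa, ρ = 4517 kg/m³
  material R: E = 117.4 GPa, ρ = 8932 kg/m³
  material V: E = 335.0 GPa, ρ = 10200 kg/m³
  material V: M = 32.8 MN·m/kg
  material H: M = 23.6 MN·m/kg
  material R: M = 13.1 MN·m/kg
Highest index: material V.

material V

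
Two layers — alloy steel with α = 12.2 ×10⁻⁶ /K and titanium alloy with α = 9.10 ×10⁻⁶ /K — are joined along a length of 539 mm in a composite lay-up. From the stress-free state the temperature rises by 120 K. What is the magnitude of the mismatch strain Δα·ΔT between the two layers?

Δα = |12.2 − 9.10|×10⁻⁶/K = 3.10×10⁻⁶/K.
Mismatch strain = Δα·ΔT = 3.10×10⁻⁶ × 120.0 = 3.72×10⁻⁴.

3.72×10⁻⁴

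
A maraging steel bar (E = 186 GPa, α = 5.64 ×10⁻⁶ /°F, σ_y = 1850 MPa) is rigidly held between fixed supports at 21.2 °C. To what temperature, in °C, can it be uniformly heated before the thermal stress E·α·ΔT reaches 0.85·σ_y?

α = 5.64×10⁻⁶/°F × 9/5 = 10.2×10⁻⁶/K.
E·α·ΔT = 1572 MPa ⇒ ΔT = 1572 / (186.0×10³ × 10.2×10⁻⁶) = 832.8 K.
T = 21.2 + 832.8 = 854.0 °C.

854 °C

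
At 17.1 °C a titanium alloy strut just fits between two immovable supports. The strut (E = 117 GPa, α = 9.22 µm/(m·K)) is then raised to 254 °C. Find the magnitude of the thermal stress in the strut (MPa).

256 MPa

ΔT = 236.9 K. Constrained thermal stress σ = E·α·ΔT = 117.0×10³ MPa × 9.22×10⁻⁶ × 236.9 = 256 MPa (compressive).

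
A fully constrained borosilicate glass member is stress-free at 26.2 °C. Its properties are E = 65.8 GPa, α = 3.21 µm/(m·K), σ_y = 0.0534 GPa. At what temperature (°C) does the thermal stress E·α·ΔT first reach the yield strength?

σ_y = 0.0534 GPa = 53.40 MPa.
E·α·ΔT = 53.40 MPa ⇒ ΔT = 53.40 / (65.80×10³ × 3.21×10⁻⁶) = 252.8 K.
T = 26.2 + 252.8 = 279.0 °C.

279 °C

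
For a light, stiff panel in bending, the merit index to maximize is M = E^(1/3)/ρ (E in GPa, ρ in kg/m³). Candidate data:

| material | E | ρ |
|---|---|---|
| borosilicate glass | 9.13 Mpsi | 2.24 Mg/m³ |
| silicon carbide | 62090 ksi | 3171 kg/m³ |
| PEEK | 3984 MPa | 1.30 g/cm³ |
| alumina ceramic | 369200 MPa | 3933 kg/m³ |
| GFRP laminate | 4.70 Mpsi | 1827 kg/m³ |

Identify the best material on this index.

silicon carbide

Normalizing units and computing the index:
  borosilicate glass: E = 62.95 GPa, ρ = 2240 kg/m³
  silicon carbide: E = 428.1 GPa, ρ = 3171 kg/m³
  PEEK: E = 3.984 GPa, ρ = 1300 kg/m³
  alumina ceramic: E = 369.2 GPa, ρ = 3933 kg/m³
  GFRP laminate: E = 32.41 GPa, ρ = 1827 kg/m³
  silicon carbide: M = 2.38×10⁻³
  alumina ceramic: M = 1.82×10⁻³
  borosilicate glass: M = 1.78×10⁻³
  GFRP laminate: M = 1.75×10⁻³
  PEEK: M = 1.22×10⁻³
Silicon carbide ranks first.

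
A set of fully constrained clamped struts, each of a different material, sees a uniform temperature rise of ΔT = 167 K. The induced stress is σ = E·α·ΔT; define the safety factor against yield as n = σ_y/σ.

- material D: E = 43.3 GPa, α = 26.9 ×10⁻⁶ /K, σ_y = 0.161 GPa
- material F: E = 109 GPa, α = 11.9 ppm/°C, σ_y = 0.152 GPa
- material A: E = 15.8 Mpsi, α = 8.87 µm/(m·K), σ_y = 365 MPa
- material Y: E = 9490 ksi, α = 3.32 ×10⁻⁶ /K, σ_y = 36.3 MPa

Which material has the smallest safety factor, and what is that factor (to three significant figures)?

material F, n = 0.702

Converting E to GPa, α to ×10⁻⁶/K, σ_y to MPa, then σ and n for each:
  material D: E = 43.30, α = 26.9, σ_y = 161.0 → σ = 195 MPa, n = 0.828
  material F: E = 109.0, α = 11.9, σ_y = 152.0 → σ = 217 MPa, n = 0.702
  material A: E = 108.9, α = 8.87, σ_y = 365.0 → σ = 161 MPa, n = 2.26
  material Y: E = 65.43, α = 3.32, σ_y = 36.30 → σ = 36.3 MPa, n = 1.00
Material F has the lowest safety factor, n = 0.702.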